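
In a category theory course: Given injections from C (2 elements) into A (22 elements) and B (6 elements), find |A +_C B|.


The pushout A +_C B identifies the images of C in A and B.
|A +_C B| = |A| + |B| - |C| (for injections).
= 22 + 6 - 2 = 26

26


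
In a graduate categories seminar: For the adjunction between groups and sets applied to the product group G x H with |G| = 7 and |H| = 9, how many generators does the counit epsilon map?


The counit epsilon_K: F(U(K)) -> K of the Free-Forgetful adjunction
maps |K| generators of F(U(K)) into K. For K = G x H (the product group),
|G x H| = |G| * |H|.
Total generators mapped = 7 * 9 = 63.

63


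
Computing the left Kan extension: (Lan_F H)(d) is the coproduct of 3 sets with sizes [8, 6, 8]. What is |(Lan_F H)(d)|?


Pointwise, the left Kan extension (Lan_F H)(d) is the colimit, indexed
by the comma category (F downarrow d), of H composed with the
projection (F downarrow d) -> C. Here that colimit is given
as a coproduct (disjoint union) of sets, so its cardinality is the
sum of the sizes of the summands.
Coproduct of sets with sizes: 8 + 6 + 8
= 22

22


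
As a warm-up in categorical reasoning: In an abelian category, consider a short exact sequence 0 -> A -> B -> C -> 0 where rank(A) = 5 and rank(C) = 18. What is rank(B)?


For a short exact sequence 0 -> A -> B -> C -> 0,
rank is additive: rank(B) = rank(A) + rank(C).
rank(B) = 5 + 18 = 23

23


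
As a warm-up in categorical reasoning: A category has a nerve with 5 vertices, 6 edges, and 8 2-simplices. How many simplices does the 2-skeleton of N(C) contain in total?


The 2-skeleton of the nerve N(C) consists of simplices in dimensions 0, 1, 2:
  |N(C)_0| = 5 (objects)
  |N(C)_1| = 6 (morphisms)
  |N(C)_2| = 8 (composable pairs)
Total = 5 + 6 + 8 = 19

19


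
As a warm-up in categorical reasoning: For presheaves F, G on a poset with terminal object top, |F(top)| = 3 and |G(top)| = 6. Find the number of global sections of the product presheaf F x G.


Global sections of a presheaf on a poset with terminal top satisfy
Gamma(H) ~ H(top). Presheaves admit pointwise products, so
(F x G)(top) = F(top) x G(top) (Cartesian product).
|Gamma(F x G)| = |F(top)| * |G(top)| = 3 * 6 = 18.

18


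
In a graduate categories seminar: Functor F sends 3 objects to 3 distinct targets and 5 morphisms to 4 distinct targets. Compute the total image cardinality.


The image of F consists of distinct objects and distinct morphisms.
|Im(F)| on objects = 3
|Im(F)| on morphisms = 4
Total image cardinality = 3 + 4 = 7

7


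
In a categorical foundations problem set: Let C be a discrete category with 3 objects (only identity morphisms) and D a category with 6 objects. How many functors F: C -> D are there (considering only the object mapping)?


A functor from a discrete category C to D is determined by
where each object maps. Each of the 3 objects of C can map
to any of the 6 objects of D independently.
Number of functors = 6^3 = 216

216


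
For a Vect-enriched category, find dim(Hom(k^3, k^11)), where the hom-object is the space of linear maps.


In Vect-enriched categories, Hom(k^n, k^m) is the space of m x n matrices.
dim(Hom(k^3, k^11)) = 11 * 3 = 33

33


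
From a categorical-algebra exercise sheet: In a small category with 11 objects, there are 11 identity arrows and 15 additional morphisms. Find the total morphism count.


Each object has an identity morphism, giving 11 identities.
Adding the 15 non-identity morphisms:
Total = 11 + 15 = 26

26


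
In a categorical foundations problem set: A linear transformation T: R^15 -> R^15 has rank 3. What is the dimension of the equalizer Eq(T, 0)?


The equalizer of f and the zero map is ker(f).
By the rank-nullity theorem: dim(ker(f)) = dim(domain) - rank(f).
dim(ker(f)) = 15 - 3 = 12

12


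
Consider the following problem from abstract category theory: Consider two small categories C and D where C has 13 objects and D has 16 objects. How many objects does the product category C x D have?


The product category C x D has objects that are pairs (c, d).
Number of pairs = |Ob(C)| * |Ob(D)| = 13 * 16 = 208

208


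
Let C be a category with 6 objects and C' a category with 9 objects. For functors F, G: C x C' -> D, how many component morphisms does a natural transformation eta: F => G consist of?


A natural transformation eta: F => G assigns one component morphism per
object of the domain category.
The domain is the product category C x C', so
|Ob(C x C')| = |Ob(C)| * |Ob(C')| = 6 * 9 = 54.
Therefore eta has 54 component morphisms.

54


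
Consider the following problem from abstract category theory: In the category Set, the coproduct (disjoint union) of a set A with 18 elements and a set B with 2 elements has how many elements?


In Set, the coproduct A + B is the disjoint union.
|A + B| = |A| + |B| = 18 + 2 = 20

20


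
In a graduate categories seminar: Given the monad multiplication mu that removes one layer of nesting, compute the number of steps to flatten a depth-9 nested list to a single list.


Each application of mu: T^2 -> T removes one layer of nesting.
Starting at depth 9 (i.e., T^9(X)), we need to reach T(X).
Number of mu applications = 9 - 1 = 8

8


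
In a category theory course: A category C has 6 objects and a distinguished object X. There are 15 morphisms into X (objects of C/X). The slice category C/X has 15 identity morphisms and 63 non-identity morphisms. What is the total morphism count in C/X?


In the slice category C/X, objects are morphisms to X.
Identity morphisms: 15 (one per object of C/X).
Non-identity morphisms: 63.
Total = 15 + 63 = 78

78


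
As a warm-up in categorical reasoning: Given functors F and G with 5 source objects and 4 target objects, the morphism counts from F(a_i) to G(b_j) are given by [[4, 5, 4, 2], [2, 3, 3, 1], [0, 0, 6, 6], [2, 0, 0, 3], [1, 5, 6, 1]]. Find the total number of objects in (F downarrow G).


Objects of (F downarrow G) are triples (a, b, h: F(a)->G(b)).
The count equals the sum of all entries in the hom-matrix.
sum(row 0) = 15
sum(row 1) = 9
sum(row 2) = 12
sum(row 3) = 5
sum(row 4) = 13
Grand total = 54

54


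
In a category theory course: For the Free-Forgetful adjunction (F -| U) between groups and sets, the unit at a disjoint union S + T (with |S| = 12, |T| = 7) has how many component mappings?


The unit eta_X: X -> U(F(X)) of the Free-Forgetful adjunction
maps each element of X to a generator of F(X). For X = S + T (disjoint
union in Set), |S + T| = |S| + |T|.
Total mappings = 12 + 7 = 19.

19


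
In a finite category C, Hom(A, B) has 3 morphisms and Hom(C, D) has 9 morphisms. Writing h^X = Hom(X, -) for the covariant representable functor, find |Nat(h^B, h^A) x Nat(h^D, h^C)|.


By the Yoneda lemma, Nat(h^B, h^A) is isomorphic to Hom(A, B),
so |Nat(h^B, h^A)| = |Hom(A, B)| and |Nat(h^D, h^C)| = |Hom(C, D)|.
|Hom(A, B)| = 3, |Hom(C, D)| = 9.
|Nat(h^B, h^A) x Nat(h^D, h^C)| = 3 * 9 = 27

27


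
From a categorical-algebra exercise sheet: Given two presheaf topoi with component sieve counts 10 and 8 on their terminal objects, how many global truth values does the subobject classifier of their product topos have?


In a product of presheaf topoi E_1 x E_2, the subobject classifier
is Omega = Omega_1 x Omega_2 (componentwise), so
|Omega(top)| = |Omega_1(top_1)| * |Omega_2(top_2)|.
= 10 * 8 = 80.

80


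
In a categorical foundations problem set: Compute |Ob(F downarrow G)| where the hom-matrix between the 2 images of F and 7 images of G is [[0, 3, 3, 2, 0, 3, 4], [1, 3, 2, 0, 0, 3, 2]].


Objects of (F downarrow G) are triples (a, b, h: F(a)->G(b)).
The count equals the sum of all entries in the hom-matrix.
sum(row 0) = 15
sum(row 1) = 11
Grand total = 26

26


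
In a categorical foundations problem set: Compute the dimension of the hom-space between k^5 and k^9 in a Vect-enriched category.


In Vect-enriched categories, Hom(k^n, k^m) is the space of m x n matrices.
dim(Hom(k^5, k^9)) = 9 * 5 = 45

45


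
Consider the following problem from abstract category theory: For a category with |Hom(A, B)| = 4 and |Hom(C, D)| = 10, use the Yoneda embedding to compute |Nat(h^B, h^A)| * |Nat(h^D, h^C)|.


By the Yoneda lemma, Nat(h^B, h^A) is isomorphic to Hom(A, B),
so |Nat(h^B, h^A)| = |Hom(A, B)| and |Nat(h^D, h^C)| = |Hom(C, D)|.
|Hom(A, B)| = 4, |Hom(C, D)| = 10.
|Nat(h^B, h^A) x Nat(h^D, h^C)| = 4 * 10 = 40

40


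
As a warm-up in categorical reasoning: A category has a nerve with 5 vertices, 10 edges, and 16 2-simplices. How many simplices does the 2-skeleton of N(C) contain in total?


The 2-skeleton of the nerve N(C) consists of simplices in dimensions 0, 1, 2:
  |N(C)_0| = 5 (objects)
  |N(C)_1| = 10 (morphisms)
  |N(C)_2| = 16 (composable pairs)
Total = 5 + 10 + 16 = 31

31


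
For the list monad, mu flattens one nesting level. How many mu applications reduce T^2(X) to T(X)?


Each application of mu: T^2 -> T removes one layer of nesting.
Starting at depth 2 (i.e., T^2(X)), we need to reach T(X).
Number of mu applications = 2 - 1 = 1

1


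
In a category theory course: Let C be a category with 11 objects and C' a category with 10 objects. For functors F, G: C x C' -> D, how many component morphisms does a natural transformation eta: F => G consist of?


A natural transformation eta: F => G assigns one component morphism per
object of the domain category.
The domain is the product category C x C', so
|Ob(C x C')| = |Ob(C)| * |Ob(C')| = 11 * 10 = 110.
Therefore eta has 110 component morphisms.

110


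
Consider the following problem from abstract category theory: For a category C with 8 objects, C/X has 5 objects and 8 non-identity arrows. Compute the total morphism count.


In the slice category C/X, objects are morphisms to X.
Identity morphisms: 5 (one per object of C/X).
Non-identity morphisms: 8.
Total = 5 + 8 = 13

13


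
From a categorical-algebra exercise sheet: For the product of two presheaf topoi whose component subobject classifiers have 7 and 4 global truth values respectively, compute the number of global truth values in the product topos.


In a product of presheaf topoi E_1 x E_2, the subobject classifier
is Omega = Omega_1 x Omega_2 (componentwise), so
|Omega(top)| = |Omega_1(top_1)| * |Omega_2(top_2)|.
= 7 * 4 = 28.

28


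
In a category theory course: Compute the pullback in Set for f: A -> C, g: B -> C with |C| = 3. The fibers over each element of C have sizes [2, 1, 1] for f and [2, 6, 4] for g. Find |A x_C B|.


The pullback A x_C B consists of pairs (a, b) with f(a) = g(b).
For each element c in C, the fiber product has |f^-1(c)| * |g^-1(c)| elements.
Summing over C: 2 * 2 + 1 * 6 + 1 * 4
= 4 + 6 + 4 = 14

14


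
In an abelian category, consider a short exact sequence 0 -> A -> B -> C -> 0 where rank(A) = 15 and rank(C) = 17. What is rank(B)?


For a short exact sequence 0 -> A -> B -> C -> 0,
rank is additive: rank(B) = rank(A) + rank(C).
rank(B) = 15 + 17 = 32

32


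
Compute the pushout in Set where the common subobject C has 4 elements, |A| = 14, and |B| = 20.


The pushout A +_C B identifies the images of C in A and B.
|A +_C B| = |A| + |B| - |C| (for injections).
= 14 + 20 - 4 = 30

30


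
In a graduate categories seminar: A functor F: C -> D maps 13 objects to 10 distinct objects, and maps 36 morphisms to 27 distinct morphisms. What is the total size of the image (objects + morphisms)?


The image of F consists of distinct objects and distinct morphisms.
|Im(F)| on objects = 10
|Im(F)| on morphisms = 27
Total image cardinality = 10 + 27 = 37

37


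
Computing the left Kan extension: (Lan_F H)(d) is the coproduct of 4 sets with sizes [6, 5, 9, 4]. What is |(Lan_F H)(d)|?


Pointwise, the left Kan extension (Lan_F H)(d) is the colimit, indexed
by the comma category (F downarrow d), of H composed with the
projection (F downarrow d) -> C. Here that colimit is given
as a coproduct (disjoint union) of sets, so its cardinality is the
sum of the sizes of the summands.
Coproduct of sets with sizes: 6 + 5 + 9 + 4
= 24

24


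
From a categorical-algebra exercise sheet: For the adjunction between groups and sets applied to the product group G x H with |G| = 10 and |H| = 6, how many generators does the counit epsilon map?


The counit epsilon_K: F(U(K)) -> K of the Free-Forgetful adjunction
maps |K| generators of F(U(K)) into K. For K = G x H (the product group),
|G x H| = |G| * |H|.
Total generators mapped = 10 * 6 = 60.

60


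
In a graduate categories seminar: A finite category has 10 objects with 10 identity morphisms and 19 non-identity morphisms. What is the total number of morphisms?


Each object has an identity morphism, giving 10 identities.
Adding the 19 non-identity morphisms:
Total = 10 + 19 = 29

29


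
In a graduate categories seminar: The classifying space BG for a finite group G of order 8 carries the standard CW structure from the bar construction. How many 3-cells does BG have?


In the bar-construction CW model of BG, the n-cells are indexed by
n-tuples [g_1|...|g_n] of non-identity elements of G (degenerate
simplices with some g_i = e do not contribute cells), so there are
(|G| - 1)^n n-cells.
For dim = 3 with |G| = 8:
cells = (8 - 1)^3 = 7^3 = 343

343


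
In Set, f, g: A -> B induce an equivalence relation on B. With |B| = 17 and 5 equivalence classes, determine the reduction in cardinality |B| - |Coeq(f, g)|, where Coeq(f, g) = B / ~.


The coequalizer Coeq(f, g) = B / ~ has one element per equivalence class.
|B| = 17, |Coeq(f, g)| = 5.
|B| - |Coeq(f, g)| = 17 - 5 = 12.

12


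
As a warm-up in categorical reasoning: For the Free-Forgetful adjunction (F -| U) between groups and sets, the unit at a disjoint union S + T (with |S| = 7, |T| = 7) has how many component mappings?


The unit eta_X: X -> U(F(X)) of the Free-Forgetful adjunction
maps each element of X to a generator of F(X). For X = S + T (disjoint
union in Set), |S + T| = |S| + |T|.
Total mappings = 7 + 7 = 14.

14


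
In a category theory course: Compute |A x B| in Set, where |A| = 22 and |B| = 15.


In Set, the product A x B is the Cartesian product.
By the universal property, |A x B| = |A| * |B|.
|A x B| = 22 * 15 = 330

330


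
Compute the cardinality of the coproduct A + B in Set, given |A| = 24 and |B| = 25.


In Set, the coproduct A + B is the disjoint union.
|A + B| = |A| + |B| = 24 + 25 = 49

49


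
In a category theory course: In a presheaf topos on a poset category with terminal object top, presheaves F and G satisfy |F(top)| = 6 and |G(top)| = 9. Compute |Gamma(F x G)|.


Global sections of a presheaf on a poset with terminal top satisfy
Gamma(H) ~ H(top). Presheaves admit pointwise products, so
(F x G)(top) = F(top) x G(top) (Cartesian product).
|Gamma(F x G)| = |F(top)| * |G(top)| = 6 * 9 = 54.

54


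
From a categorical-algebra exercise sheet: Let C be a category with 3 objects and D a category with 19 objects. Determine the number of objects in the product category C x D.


The product category C x D has objects that are pairs (c, d).
Number of pairs = |Ob(C)| * |Ob(D)| = 3 * 19 = 57

57


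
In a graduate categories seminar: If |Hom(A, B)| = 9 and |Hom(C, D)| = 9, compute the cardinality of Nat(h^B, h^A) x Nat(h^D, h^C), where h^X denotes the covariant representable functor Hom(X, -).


By the Yoneda lemma, Nat(h^B, h^A) is isomorphic to Hom(A, B),
so |Nat(h^B, h^A)| = |Hom(A, B)| and |Nat(h^D, h^C)| = |Hom(C, D)|.
|Hom(A, B)| = 9, |Hom(C, D)| = 9.
|Nat(h^B, h^A) x Nat(h^D, h^C)| = 9 * 9 = 81

81


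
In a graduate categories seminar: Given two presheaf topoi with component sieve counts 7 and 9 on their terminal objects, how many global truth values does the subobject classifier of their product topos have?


In a product of presheaf topoi E_1 x E_2, the subobject classifier
is Omega = Omega_1 x Omega_2 (componentwise), so
|Omega(top)| = |Omega_1(top_1)| * |Omega_2(top_2)|.
= 7 * 9 = 63.

63


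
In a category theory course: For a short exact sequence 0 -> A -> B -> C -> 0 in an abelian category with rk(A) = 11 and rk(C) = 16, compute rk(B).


For a short exact sequence 0 -> A -> B -> C -> 0,
rank is additive: rank(B) = rank(A) + rank(C).
rank(B) = 11 + 16 = 27

27


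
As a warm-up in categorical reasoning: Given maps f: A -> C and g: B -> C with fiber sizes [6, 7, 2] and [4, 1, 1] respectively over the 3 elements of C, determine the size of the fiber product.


The pullback A x_C B consists of pairs (a, b) with f(a) = g(b).
For each element c in C, the fiber product has |f^-1(c)| * |g^-1(c)| elements.
Summing over C: 6 * 4 + 7 * 1 + 2 * 1
= 24 + 7 + 2 = 33

33


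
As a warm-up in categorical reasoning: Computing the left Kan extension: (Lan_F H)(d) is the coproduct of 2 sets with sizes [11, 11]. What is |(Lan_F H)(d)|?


Pointwise, the left Kan extension (Lan_F H)(d) is the colimit, indexed
by the comma category (F downarrow d), of H composed with the
projection (F downarrow d) -> C. Here that colimit is given
as a coproduct (disjoint union) of sets, so its cardinality is the
sum of the sizes of the summands.
Coproduct of sets with sizes: 11 + 11
= 22

22


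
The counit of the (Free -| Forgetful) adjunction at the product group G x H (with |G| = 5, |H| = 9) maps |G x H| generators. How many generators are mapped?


The counit epsilon_K: F(U(K)) -> K of the Free-Forgetful adjunction
maps |K| generators of F(U(K)) into K. For K = G x H (the product group),
|G x H| = |G| * |H|.
Total generators mapped = 5 * 9 = 45.

45


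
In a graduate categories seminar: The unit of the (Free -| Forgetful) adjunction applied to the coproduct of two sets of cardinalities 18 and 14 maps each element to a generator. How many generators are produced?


The unit eta_X: X -> U(F(X)) of the Free-Forgetful adjunction
maps each element of X to a generator of F(X). For X = S + T (disjoint
union in Set), |S + T| = |S| + |T|.
Total mappings = 18 + 14 = 32.

32


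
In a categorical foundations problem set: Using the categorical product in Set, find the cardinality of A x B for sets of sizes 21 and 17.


In Set, the product A x B is the Cartesian product.
By the universal property, |A x B| = |A| * |B|.
|A x B| = 21 * 17 = 357

357


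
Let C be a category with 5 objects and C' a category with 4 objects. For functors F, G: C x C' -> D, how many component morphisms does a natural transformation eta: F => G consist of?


A natural transformation eta: F => G assigns one component morphism per
object of the domain category.
The domain is the product category C x C', so
|Ob(C x C')| = |Ob(C)| * |Ob(C')| = 5 * 4 = 20.
Therefore eta has 20 component morphisms.

20


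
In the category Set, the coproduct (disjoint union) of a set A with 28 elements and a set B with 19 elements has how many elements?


In Set, the coproduct A + B is the disjoint union.
|A + B| = |A| + |B| = 28 + 19 = 47

47


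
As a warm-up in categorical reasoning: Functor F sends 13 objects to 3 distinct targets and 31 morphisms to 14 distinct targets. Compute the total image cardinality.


The image of F consists of distinct objects and distinct morphisms.
|Im(F)| on objects = 3
|Im(F)| on morphisms = 14
Total image cardinality = 3 + 14 = 17

17


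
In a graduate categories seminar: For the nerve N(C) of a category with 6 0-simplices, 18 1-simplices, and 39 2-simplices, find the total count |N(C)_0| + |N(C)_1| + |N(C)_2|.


The 2-skeleton of the nerve N(C) consists of simplices in dimensions 0, 1, 2:
  |N(C)_0| = 6 (objects)
  |N(C)_1| = 18 (morphisms)
  |N(C)_2| = 39 (composable pairs)
Total = 6 + 18 + 39 = 63

63


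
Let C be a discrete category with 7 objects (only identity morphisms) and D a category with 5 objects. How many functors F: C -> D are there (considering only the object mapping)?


A functor from a discrete category C to D is determined by
where each object maps. Each of the 7 objects of C can map
to any of the 5 objects of D independently.
Number of functors = 5^7 = 78125

78125


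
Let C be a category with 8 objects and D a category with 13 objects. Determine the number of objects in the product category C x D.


The product category C x D has objects that are pairs (c, d).
Number of pairs = |Ob(C)| * |Ob(D)| = 8 * 13 = 104

104


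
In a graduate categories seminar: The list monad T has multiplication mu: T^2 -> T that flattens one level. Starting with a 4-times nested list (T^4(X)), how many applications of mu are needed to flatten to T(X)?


Each application of mu: T^2 -> T removes one layer of nesting.
Starting at depth 4 (i.e., T^4(X)), we need to reach T(X).
Number of mu applications = 4 - 1 = 3

3


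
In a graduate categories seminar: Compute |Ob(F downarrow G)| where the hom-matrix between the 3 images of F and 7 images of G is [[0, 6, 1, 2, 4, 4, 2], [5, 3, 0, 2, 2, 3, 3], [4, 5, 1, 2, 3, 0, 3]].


Objects of (F downarrow G) are triples (a, b, h: F(a)->G(b)).
The count equals the sum of all entries in the hom-matrix.
sum(row 0) = 19
sum(row 1) = 18
sum(row 2) = 18
Grand total = 55

55


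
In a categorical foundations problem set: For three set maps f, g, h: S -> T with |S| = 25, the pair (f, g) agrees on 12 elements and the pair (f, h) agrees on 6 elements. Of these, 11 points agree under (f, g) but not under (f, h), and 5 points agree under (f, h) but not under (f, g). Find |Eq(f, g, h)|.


Eq(f, g, h) is the triple-agreement set: points in S where all three
maps take the same value. Using inclusion-exclusion on the pairwise data:
Pair (f, g) agrees on 12 points; pair (f, h) on 6 points.
Points agreeing under (f, g) but not (f, h) = 11; under (f, h) but not (f, g) = 5.
Triple-agreement = agreement-in-(f, g) minus points that agree under (f, g) but not (f, h):
|Eq(f, g, h)| = 12 - 11 = 1
(cross-check via (f, h): 6 - 5 = 1.)

1


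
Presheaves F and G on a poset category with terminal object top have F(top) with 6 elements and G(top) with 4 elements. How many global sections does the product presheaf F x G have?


Global sections of a presheaf on a poset with terminal top satisfy
Gamma(H) ~ H(top). Presheaves admit pointwise products, so
(F x G)(top) = F(top) x G(top) (Cartesian product).
|Gamma(F x G)| = |F(top)| * |G(top)| = 6 * 4 = 24.

24


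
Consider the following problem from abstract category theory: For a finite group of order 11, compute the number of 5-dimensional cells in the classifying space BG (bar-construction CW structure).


In the bar-construction CW model of BG, the n-cells are indexed by
n-tuples [g_1|...|g_n] of non-identity elements of G (degenerate
simplices with some g_i = e do not contribute cells), so there are
(|G| - 1)^n n-cells.
For dim = 5 with |G| = 11:
cells = (11 - 1)^5 = 10^5 = 100000

100000


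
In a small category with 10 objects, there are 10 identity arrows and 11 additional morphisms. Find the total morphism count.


Each object has an identity morphism, giving 10 identities.
Adding the 11 non-identity morphisms:
Total = 10 + 11 = 21

21


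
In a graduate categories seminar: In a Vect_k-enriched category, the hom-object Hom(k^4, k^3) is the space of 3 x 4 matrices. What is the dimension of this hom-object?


In Vect-enriched categories, Hom(k^n, k^m) is the space of m x n matrices.
dim(Hom(k^4, k^3)) = 3 * 4 = 12

12


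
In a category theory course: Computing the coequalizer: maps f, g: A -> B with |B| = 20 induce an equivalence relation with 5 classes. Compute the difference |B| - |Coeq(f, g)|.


The coequalizer Coeq(f, g) = B / ~ has one element per equivalence class.
|B| = 20, |Coeq(f, g)| = 5.
|B| - |Coeq(f, g)| = 20 - 5 = 15.

15


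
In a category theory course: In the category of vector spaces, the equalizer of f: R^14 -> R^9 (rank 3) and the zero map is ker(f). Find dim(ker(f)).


The equalizer of f and the zero map is ker(f).
By the rank-nullity theorem: dim(ker(f)) = dim(domain) - rank(f).
dim(ker(f)) = 14 - 3 = 11

11


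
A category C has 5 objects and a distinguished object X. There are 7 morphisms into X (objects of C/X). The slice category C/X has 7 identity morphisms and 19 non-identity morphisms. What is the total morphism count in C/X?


In the slice category C/X, objects are morphisms to X.
Identity morphisms: 7 (one per object of C/X).
Non-identity morphisms: 19.
Total = 7 + 19 = 26

26


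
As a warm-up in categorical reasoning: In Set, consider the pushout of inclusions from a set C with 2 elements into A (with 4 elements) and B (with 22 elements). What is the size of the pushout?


The pushout A +_C B identifies the images of C in A and B.
|A +_C B| = |A| + |B| - |C| (for injections).
= 4 + 22 - 2 = 24

24


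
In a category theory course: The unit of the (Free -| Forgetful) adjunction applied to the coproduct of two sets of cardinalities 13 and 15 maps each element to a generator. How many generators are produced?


The unit eta_X: X -> U(F(X)) of the Free-Forgetful adjunction
maps each element of X to a generator of F(X). For X = S + T (disjoint
union in Set), |S + T| = |S| + |T|.
Total mappings = 13 + 15 = 28.

28


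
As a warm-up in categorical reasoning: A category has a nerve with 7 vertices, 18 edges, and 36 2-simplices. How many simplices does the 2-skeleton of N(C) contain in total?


The 2-skeleton of the nerve N(C) consists of simplices in dimensions 0, 1, 2:
  |N(C)_0| = 7 (objects)
  |N(C)_1| = 18 (morphisms)
  |N(C)_2| = 36 (composable pairs)
Total = 7 + 18 + 36 = 61

61


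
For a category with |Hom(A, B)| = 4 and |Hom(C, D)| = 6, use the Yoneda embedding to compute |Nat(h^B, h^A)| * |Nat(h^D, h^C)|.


By the Yoneda lemma, Nat(h^B, h^A) is isomorphic to Hom(A, B),
so |Nat(h^B, h^A)| = |Hom(A, B)| and |Nat(h^D, h^C)| = |Hom(C, D)|.
|Hom(A, B)| = 4, |Hom(C, D)| = 6.
|Nat(h^B, h^A) x Nat(h^D, h^C)| = 4 * 6 = 24

24


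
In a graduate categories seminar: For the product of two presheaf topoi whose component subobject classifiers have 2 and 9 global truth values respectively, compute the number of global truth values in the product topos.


In a product of presheaf topoi E_1 x E_2, the subobject classifier
is Omega = Omega_1 x Omega_2 (componentwise), so
|Omega(top)| = |Omega_1(top_1)| * |Omega_2(top_2)|.
= 2 * 9 = 18.

18


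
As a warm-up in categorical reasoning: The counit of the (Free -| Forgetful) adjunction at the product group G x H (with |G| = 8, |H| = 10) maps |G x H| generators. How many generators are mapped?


The counit epsilon_K: F(U(K)) -> K of the Free-Forgetful adjunction
maps |K| generators of F(U(K)) into K. For K = G x H (the product group),
|G x H| = |G| * |H|.
Total generators mapped = 8 * 10 = 80.

80


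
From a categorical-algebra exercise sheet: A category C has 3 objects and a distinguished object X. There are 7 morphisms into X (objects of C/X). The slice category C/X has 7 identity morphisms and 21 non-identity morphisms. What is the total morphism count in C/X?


In the slice category C/X, objects are morphisms to X.
Identity morphisms: 7 (one per object of C/X).
Non-identity morphisms: 21.
Total = 7 + 21 = 28

28


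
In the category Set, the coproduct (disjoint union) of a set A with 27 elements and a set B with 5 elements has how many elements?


In Set, the coproduct A + B is the disjoint union.
|A + B| = |A| + |B| = 27 + 5 = 32

32


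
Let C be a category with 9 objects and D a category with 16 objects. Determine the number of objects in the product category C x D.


The product category C x D has objects that are pairs (c, d).
Number of pairs = |Ob(C)| * |Ob(D)| = 9 * 16 = 144

144


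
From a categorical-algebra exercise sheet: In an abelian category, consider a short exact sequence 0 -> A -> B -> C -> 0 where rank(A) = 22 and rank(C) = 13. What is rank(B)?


For a short exact sequence 0 -> A -> B -> C -> 0,
rank is additive: rank(B) = rank(A) + rank(C).
rank(B) = 22 + 13 = 35

35


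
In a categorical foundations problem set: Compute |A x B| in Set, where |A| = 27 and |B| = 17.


In Set, the product A x B is the Cartesian product.
By the universal property, |A x B| = |A| * |B|.
|A x B| = 27 * 17 = 459

459


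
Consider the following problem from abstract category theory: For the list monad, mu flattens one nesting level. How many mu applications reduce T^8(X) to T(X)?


Each application of mu: T^2 -> T removes one layer of nesting.
Starting at depth 8 (i.e., T^8(X)), we need to reach T(X).
Number of mu applications = 8 - 1 = 7

7


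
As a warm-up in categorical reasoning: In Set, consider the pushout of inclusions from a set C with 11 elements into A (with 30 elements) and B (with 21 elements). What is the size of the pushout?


The pushout A +_C B identifies the images of C in A and B.
|A +_C B| = |A| + |B| - |C| (for injections).
= 30 + 21 - 11 = 40

40


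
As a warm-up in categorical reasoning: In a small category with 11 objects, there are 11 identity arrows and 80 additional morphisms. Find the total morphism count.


Each object has an identity morphism, giving 11 identities.
Adding the 80 non-identity morphisms:
Total = 11 + 80 = 91

91


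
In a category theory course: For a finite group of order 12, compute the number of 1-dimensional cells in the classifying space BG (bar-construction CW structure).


In the bar-construction CW model of BG, the n-cells are indexed by
n-tuples [g_1|...|g_n] of non-identity elements of G (degenerate
simplices with some g_i = e do not contribute cells), so there are
(|G| - 1)^n n-cells.
For dim = 1 with |G| = 12:
cells = (12 - 1)^1 = 11^1 = 11

11


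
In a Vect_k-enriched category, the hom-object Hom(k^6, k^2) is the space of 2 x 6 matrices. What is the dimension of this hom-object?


In Vect-enriched categories, Hom(k^n, k^m) is the space of m x n matrices.
dim(Hom(k^6, k^2)) = 2 * 6 = 12

12


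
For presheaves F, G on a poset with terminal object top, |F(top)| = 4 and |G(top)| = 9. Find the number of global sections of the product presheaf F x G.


Global sections of a presheaf on a poset with terminal top satisfy
Gamma(H) ~ H(top). Presheaves admit pointwise products, so
(F x G)(top) = F(top) x G(top) (Cartesian product).
|Gamma(F x G)| = |F(top)| * |G(top)| = 4 * 9 = 36.

36


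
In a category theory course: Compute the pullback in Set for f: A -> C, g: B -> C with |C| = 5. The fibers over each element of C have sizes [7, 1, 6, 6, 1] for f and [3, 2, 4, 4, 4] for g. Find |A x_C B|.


The pullback A x_C B consists of pairs (a, b) with f(a) = g(b).
For each element c in C, the fiber product has |f^-1(c)| * |g^-1(c)| elements.
Summing over C: 7 * 3 + 1 * 2 + 6 * 4 + 6 * 4 + 1 * 4
= 21 + 2 + 24 + 24 + 4 = 75

75


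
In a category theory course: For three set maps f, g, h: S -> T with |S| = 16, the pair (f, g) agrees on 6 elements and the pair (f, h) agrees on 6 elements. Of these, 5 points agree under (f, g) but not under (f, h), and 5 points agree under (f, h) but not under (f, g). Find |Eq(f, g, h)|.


Eq(f, g, h) is the triple-agreement set: points in S where all three
maps take the same value. Using inclusion-exclusion on the pairwise data:
Pair (f, g) agrees on 6 points; pair (f, h) on 6 points.
Points agreeing under (f, g) but not (f, h) = 5; under (f, h) but not (f, g) = 5.
Triple-agreement = agreement-in-(f, g) minus points that agree under (f, g) but not (f, h):
|Eq(f, g, h)| = 6 - 5 = 1
(cross-check via (f, h): 6 - 5 = 1.)

1


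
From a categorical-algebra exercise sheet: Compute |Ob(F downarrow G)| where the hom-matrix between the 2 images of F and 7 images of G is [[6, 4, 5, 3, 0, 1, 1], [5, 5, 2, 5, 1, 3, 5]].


Objects of (F downarrow G) are triples (a, b, h: F(a)->G(b)).
The count equals the sum of all entries in the hom-matrix.
sum(row 0) = 20
sum(row 1) = 26
Grand total = 46

46


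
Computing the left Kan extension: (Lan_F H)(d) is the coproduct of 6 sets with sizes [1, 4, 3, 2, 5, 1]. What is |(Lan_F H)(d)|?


Pointwise, the left Kan extension (Lan_F H)(d) is the colimit, indexed
by the comma category (F downarrow d), of H composed with the
projection (F downarrow d) -> C. Here that colimit is given
as a coproduct (disjoint union) of sets, so its cardinality is the
sum of the sizes of the summands.
Coproduct of sets with sizes: 1 + 4 + 3 + 2 + 5 + 1
= 16

16


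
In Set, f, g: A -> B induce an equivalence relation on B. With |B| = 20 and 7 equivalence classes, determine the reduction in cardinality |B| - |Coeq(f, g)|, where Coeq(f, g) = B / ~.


The coequalizer Coeq(f, g) = B / ~ has one element per equivalence class.
|B| = 20, |Coeq(f, g)| = 7.
|B| - |Coeq(f, g)| = 20 - 7 = 13.

13


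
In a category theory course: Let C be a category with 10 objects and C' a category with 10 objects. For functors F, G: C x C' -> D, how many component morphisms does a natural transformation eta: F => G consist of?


A natural transformation eta: F => G assigns one component morphism per
object of the domain category.
The domain is the product category C x C', so
|Ob(C x C')| = |Ob(C)| * |Ob(C')| = 10 * 10 = 100.
Therefore eta has 100 component morphisms.

100


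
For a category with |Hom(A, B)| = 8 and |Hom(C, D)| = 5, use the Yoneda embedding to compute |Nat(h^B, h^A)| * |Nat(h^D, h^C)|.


By the Yoneda lemma, Nat(h^B, h^A) is isomorphic to Hom(A, B),
so |Nat(h^B, h^A)| = |Hom(A, B)| and |Nat(h^D, h^C)| = |Hom(C, D)|.
|Hom(A, B)| = 8, |Hom(C, D)| = 5.
|Nat(h^B, h^A) x Nat(h^D, h^C)| = 8 * 5 = 40

40


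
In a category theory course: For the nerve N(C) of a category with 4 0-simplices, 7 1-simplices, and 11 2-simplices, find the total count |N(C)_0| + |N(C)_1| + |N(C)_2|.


The 2-skeleton of the nerve N(C) consists of simplices in dimensions 0, 1, 2:
  |N(C)_0| = 4 (objects)
  |N(C)_1| = 7 (morphisms)
  |N(C)_2| = 11 (composable pairs)
Total = 4 + 7 + 11 = 22

22


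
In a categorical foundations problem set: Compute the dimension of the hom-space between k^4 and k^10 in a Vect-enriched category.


In Vect-enriched categories, Hom(k^n, k^m) is the space of m x n matrices.
dim(Hom(k^4, k^10)) = 10 * 4 = 40

40


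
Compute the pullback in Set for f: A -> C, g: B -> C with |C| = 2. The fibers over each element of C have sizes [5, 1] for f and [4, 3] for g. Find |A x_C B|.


The pullback A x_C B consists of pairs (a, b) with f(a) = g(b).
For each element c in C, the fiber product has |f^-1(c)| * |g^-1(c)| elements.
Summing over C: 5 * 4 + 1 * 3
= 20 + 3 = 23

23


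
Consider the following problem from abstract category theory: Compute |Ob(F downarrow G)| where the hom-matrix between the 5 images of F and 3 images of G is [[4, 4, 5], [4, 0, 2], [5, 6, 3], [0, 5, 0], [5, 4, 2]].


Objects of (F downarrow G) are triples (a, b, h: F(a)->G(b)).
The count equals the sum of all entries in the hom-matrix.
sum(row 0) = 13
sum(row 1) = 6
sum(row 2) = 14
sum(row 3) = 5
sum(row 4) = 11
Grand total = 49

49


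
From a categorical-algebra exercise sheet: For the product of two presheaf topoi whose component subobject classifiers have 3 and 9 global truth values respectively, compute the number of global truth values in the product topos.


In a product of presheaf topoi E_1 x E_2, the subobject classifier
is Omega = Omega_1 x Omega_2 (componentwise), so
|Omega(top)| = |Omega_1(top_1)| * |Omega_2(top_2)|.
= 3 * 9 = 27.

27


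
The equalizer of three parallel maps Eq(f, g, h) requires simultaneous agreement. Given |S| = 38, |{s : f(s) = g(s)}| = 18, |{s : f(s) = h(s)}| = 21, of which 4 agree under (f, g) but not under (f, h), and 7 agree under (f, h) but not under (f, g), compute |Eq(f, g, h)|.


Eq(f, g, h) is the triple-agreement set: points in S where all three
maps take the same value. Using inclusion-exclusion on the pairwise data:
Pair (f, g) agrees on 18 points; pair (f, h) on 21 points.
Points agreeing under (f, g) but not (f, h) = 4; under (f, h) but not (f, g) = 7.
Triple-agreement = agreement-in-(f, g) minus points that agree under (f, g) but not (f, h):
|Eq(f, g, h)| = 18 - 4 = 14
(cross-check via (f, h): 21 - 7 = 14.)

14


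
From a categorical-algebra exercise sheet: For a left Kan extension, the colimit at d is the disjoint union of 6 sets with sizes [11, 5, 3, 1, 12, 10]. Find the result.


Pointwise, the left Kan extension (Lan_F H)(d) is the colimit, indexed
by the comma category (F downarrow d), of H composed with the
projection (F downarrow d) -> C. Here that colimit is given
as a coproduct (disjoint union) of sets, so its cardinality is the
sum of the sizes of the summands.
Coproduct of sets with sizes: 11 + 5 + 3 + 1 + 12 + 10
= 42

42


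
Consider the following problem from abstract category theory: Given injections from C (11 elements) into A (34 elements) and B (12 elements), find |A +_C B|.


The pushout A +_C B identifies the images of C in A and B.
|A +_C B| = |A| + |B| - |C| (for injections).
= 34 + 12 - 11 = 35

35


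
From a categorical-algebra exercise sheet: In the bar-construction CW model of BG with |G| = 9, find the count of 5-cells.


In the bar-construction CW model of BG, the n-cells are indexed by
n-tuples [g_1|...|g_n] of non-identity elements of G (degenerate
simplices with some g_i = e do not contribute cells), so there are
(|G| - 1)^n n-cells.
For dim = 5 with |G| = 9:
cells = (9 - 1)^5 = 8^5 = 32768

32768


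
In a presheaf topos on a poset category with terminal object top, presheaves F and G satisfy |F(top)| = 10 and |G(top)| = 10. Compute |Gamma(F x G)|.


Global sections of a presheaf on a poset with terminal top satisfy
Gamma(H) ~ H(top). Presheaves admit pointwise products, so
(F x G)(top) = F(top) x G(top) (Cartesian product).
|Gamma(F x G)| = |F(top)| * |G(top)| = 10 * 10 = 100.

100


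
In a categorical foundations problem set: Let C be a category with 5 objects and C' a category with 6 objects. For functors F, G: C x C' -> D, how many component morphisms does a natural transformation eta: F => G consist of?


A natural transformation eta: F => G assigns one component morphism per
object of the domain category.
The domain is the product category C x C', so
|Ob(C x C')| = |Ob(C)| * |Ob(C')| = 5 * 6 = 30.
Therefore eta has 30 component morphisms.

30


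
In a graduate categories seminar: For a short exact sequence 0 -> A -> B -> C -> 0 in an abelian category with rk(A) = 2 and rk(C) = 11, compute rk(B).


For a short exact sequence 0 -> A -> B -> C -> 0,
rank is additive: rank(B) = rank(A) + rank(C).
rank(B) = 2 + 11 = 13

13


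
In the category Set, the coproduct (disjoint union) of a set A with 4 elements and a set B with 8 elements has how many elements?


In Set, the coproduct A + B is the disjoint union.
|A + B| = |A| + |B| = 4 + 8 = 12

12


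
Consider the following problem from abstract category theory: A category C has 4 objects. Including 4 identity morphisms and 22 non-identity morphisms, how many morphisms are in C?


Each object has an identity morphism, giving 4 identities.
Adding the 22 non-identity morphisms:
Total = 4 + 22 = 26

26


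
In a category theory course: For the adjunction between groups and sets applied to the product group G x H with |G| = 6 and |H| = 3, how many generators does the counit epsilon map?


The counit epsilon_K: F(U(K)) -> K of the Free-Forgetful adjunction
maps |K| generators of F(U(K)) into K. For K = G x H (the product group),
|G x H| = |G| * |H|.
Total generators mapped = 6 * 3 = 18.

18


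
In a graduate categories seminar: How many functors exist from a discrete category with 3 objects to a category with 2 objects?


A functor from a discrete category C to D is determined by
where each object maps. Each of the 3 objects of C can map
to any of the 2 objects of D independently.
Number of functors = 2^3 = 8

8


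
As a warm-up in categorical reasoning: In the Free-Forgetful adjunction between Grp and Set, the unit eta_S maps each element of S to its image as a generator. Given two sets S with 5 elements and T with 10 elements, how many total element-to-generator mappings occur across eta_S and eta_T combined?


The unit eta_X: X -> U(F(X)) of the Free-Forgetful adjunction
maps each element of X to a generator of F(X). For X = S + T (disjoint
union in Set), |S + T| = |S| + |T|.
Total mappings = 5 + 10 = 15.

15
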